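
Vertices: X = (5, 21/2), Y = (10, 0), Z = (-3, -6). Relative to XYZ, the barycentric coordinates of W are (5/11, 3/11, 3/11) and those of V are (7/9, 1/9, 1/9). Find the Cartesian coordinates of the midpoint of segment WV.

Barycentric coordinates of the midpoint are the average: (61/99, 19/99, 19/99).
Converting: (61/99)·X + (19/99)·Y + (19/99)·Z = (146/33, 117/22).

(146/33, 117/22)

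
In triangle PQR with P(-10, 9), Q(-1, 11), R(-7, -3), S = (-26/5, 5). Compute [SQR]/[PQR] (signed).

1/5

[PQR] = ½·((-10)·(11−(-3)) + (-1)·(-3−9) + (-7)·(9−11)) = ½·(-140 + 12 + 14) = -57.
[SQR] = ½·((-26/5)·(11−(-3)) + (-1)·(-3−5) + (-7)·(5−11)) = ½·(-364/5 + 8 + 42) = -57/5, so the ratio is (-57/5)/(-57) = 1/5.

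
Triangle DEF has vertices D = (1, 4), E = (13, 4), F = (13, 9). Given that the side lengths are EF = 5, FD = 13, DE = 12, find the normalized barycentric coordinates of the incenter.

(1/6, 13/30, 2/5)

The incenter has barycentric coordinates proportional to the opposite side lengths: (5 : 13 : 12).
Normalizing by 5+13+12 = 30 gives (1/6, 13/30, 2/5).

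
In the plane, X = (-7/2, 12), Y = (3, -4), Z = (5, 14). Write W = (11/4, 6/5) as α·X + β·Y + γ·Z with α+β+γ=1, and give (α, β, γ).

Signed area of the reference triangle: [XYZ] = ½·((-7/2)·(-4−14) + 3·(14−12) + 5·(12−(-4))) = ½·(63 + 6 + 80) = 149/2.
[WYZ] = ½·((11/4)·(-4−14) + 3·(14−(6/5)) + 5·(6/5−(-4))) = ½·(-99/2 + 192/5 + 26) = 149/20, so the X-coordinate is (149/20)/(149/2) = 1/10.
[XWZ] = ½·((-7/2)·(6/5−14) + (11/4)·(14−12) + 5·(12−(6/5))) = ½·(224/5 + 11/2 + 54) = 1043/20, so the Y-coordinate is 7/10.
[XYW] = ½·((-7/2)·(-4−(6/5)) + 3·(6/5−12) + (11/4)·(12−(-4))) = ½·(91/5 − 162/5 + 44) = 149/10, so the Z-coordinate is 1/5.

(1/10, 7/10, 1/5)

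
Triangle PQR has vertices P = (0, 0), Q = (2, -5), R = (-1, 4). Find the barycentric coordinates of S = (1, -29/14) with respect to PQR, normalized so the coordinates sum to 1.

Signed area of the reference triangle: [PQR] = ½·(0·(-5−4) + 2·(4−0) + (-1)·(0−(-5))) = ½·(0 + 8 − 5) = 3/2.
[SQR] = ½·(1·(-5−4) + 2·(4−(-29/14)) + (-1)·(-29/14−(-5))) = ½·(-9 + 85/7 − 41/14) = 3/28, so the P-coordinate is (3/28)/(3/2) = 1/14.
[PSR] = ½·(0·(-29/14−4) + 1·(4−0) + (-1)·(0−(-29/14))) = ½·(0 + 4 − 29/14) = 27/28, so the Q-coordinate is 9/14.
[PQS] = ½·(0·(-5−(-29/14)) + 2·(-29/14−0) + 1·(0−(-5))) = ½·(0 − 29/7 + 5) = 3/7, so the R-coordinate is 2/7.
Check: 1/14 + 9/14 + 2/7 = 1.

(1/14, 9/14, 2/7)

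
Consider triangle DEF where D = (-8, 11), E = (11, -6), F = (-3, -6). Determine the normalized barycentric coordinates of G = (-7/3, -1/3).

Signed area of the reference triangle: [DEF] = ½·((-8)·(-6−(-6)) + 11·(-6−11) + (-3)·(11−(-6))) = ½·(0 − 187 − 51) = -119.
[GEF] = ½·((-7/3)·(-6−(-6)) + 11·(-6−(-1/3)) + (-3)·(-1/3−(-6))) = ½·(0 − 187/3 − 17) = -119/3, so the D-coordinate is (-119/3)/(-119) = 1/3.
[DGF] = ½·((-8)·(-1/3−(-6)) + (-7/3)·(-6−11) + (-3)·(11−(-1/3))) = ½·(-136/3 + 119/3 − 34) = -119/6, so the E-coordinate is 1/6.
[DEG] = ½·((-8)·(-6−(-1/3)) + 11·(-1/3−11) + (-7/3)·(11−(-6))) = ½·(136/3 − 374/3 − 119/3) = -119/2, so the F-coordinate is 1/2.

(1/3, 1/6, 1/2)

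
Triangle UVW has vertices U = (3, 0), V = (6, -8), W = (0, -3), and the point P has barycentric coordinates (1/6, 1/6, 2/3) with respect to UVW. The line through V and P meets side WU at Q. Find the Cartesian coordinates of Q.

Line VP meets WU where the V-coordinate vanishes; zeroing P's V-weight and renormalizing leaves W, U-weights 2/3 : 1/6 → (4/5, 1/5).
So Q = (4/5)·W + (1/5)·U = (3/5, -12/5).

(3/5, -12/5)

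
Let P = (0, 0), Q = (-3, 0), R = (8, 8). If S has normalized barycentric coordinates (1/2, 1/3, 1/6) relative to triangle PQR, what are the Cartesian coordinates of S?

S = (1/2)·P + (1/3)·Q + (1/6)·R.
x-coordinate: (1/2)·0 + (1/3)·(-3) + (1/6)·8 = 1/3.
y-coordinate: (1/2)·0 + (1/3)·0 + (1/6)·8 = 4/3.

(1/3, 4/3)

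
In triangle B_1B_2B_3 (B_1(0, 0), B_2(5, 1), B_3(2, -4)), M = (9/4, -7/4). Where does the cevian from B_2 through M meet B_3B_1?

(4/3, -8/3)

Barycentric coordinates of M with respect to B_1B_2B_3: (1/4, 1/4, 1/2).
On side B_3B_1 the B_2-coordinate is zero; dropping M's B_2-weight 1/4 and renormalizing the remaining 1/2 : 1/4 gives weights 2/3, 1/3 on B_3, B_1.
N = (2/3)·(2, -4) + (1/3)·(0, 0) = (4/3, -8/3).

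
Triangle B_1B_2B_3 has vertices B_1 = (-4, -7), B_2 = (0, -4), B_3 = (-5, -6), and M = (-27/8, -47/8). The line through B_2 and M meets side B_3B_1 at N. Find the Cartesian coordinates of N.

Barycentric coordinates of M with respect to B_1B_2B_3: (3/8, 1/4, 3/8).
On side B_3B_1 the B_2-coordinate is zero; dropping M's B_2-weight 1/4 and renormalizing the remaining 3/8 : 3/8 gives weights 1/2, 1/2 on B_3, B_1.
N = (1/2)·(-5, -6) + (1/2)·(-4, -7) = (-9/2, -13/2).

(-9/2, -13/2)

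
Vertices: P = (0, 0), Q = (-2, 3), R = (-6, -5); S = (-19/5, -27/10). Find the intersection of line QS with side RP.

Barycentric coordinates of S with respect to PQR: (3/10, 1/10, 3/5).
On side RP the Q-coordinate is zero; dropping S's Q-weight 1/10 and renormalizing the remaining 3/5 : 3/10 gives weights 2/3, 1/3 on R, P.
T = (2/3)·(-6, -5) + (1/3)·(0, 0) = (-4, -10/3).

(-4, -10/3)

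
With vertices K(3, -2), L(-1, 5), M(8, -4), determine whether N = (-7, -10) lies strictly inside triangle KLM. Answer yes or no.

no

Barycentric coordinates of N: (7, -20/9, -34/9).
The three coordinates are positive, negative, negative; a point is interior exactly when all three are positive.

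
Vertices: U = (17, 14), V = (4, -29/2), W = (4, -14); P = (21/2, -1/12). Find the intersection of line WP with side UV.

Barycentric coordinates of P with respect to UVW: (1/2, 1/6, 1/3).
On side UV the W-coordinate is zero; dropping P's W-weight 1/3 and renormalizing the remaining 1/2 : 1/6 gives weights 3/4, 1/4 on U, V.
Q = (3/4)·(17, 14) + (1/4)·(4, -29/2) = (55/4, 55/8).

(55/4, 55/8)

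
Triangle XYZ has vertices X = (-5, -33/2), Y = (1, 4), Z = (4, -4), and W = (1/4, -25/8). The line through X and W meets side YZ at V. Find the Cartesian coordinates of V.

Barycentric coordinates of W with respect to XYZ: (1/4, 1/2, 1/4).
On side YZ the X-coordinate is zero; dropping W's X-weight 1/4 and renormalizing the remaining 1/2 : 1/4 gives weights 2/3, 1/3 on Y, Z.
V = (2/3)·(1, 4) + (1/3)·(4, -4) = (2, 4/3).

(2, 4/3)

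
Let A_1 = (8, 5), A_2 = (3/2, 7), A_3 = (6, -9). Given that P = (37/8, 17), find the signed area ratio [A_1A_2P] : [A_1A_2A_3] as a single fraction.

-3/4

[A_1A_2A_3] = ½·(8·(7−(-9)) + (3/2)·(-9−5) + 6·(5−7)) = ½·(128 − 21 − 12) = 95/2.
[A_1A_2P] = ½·(8·(7−17) + (3/2)·(17−5) + (37/8)·(5−7)) = ½·(-80 + 18 − 37/4) = -285/8, so the ratio is (-285/8)/(95/2) = -3/4.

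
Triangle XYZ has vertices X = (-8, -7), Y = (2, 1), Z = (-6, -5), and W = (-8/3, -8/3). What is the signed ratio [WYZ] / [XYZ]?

[XYZ] = ½·((-8)·(1−(-5)) + 2·(-5−(-7)) + (-6)·(-7−1)) = ½·(-48 + 4 + 48) = 2.
[WYZ] = ½·((-8/3)·(1−(-5)) + 2·(-5−(-8/3)) + (-6)·(-8/3−1)) = ½·(-16 − 14/3 + 22) = 2/3, so the ratio is (2/3)/2 = 1/3.

1/3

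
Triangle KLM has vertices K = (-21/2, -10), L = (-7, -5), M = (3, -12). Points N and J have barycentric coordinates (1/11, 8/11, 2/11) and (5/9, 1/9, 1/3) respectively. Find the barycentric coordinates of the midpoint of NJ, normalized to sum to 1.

Since both coordinate triples sum to 1, the midpoint's barycentrics are the componentwise average.
(1/11+5/9)/2 = 32/99; similarly 83/198 and 17/66.

(32/99, 83/198, 17/66)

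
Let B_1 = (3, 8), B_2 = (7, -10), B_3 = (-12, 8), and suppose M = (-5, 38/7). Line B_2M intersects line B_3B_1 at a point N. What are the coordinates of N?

(-7, 8)

Barycentric coordinates of M with respect to B_1B_2B_3: (2/7, 1/7, 4/7).
On side B_3B_1 the B_2-coordinate is zero; dropping M's B_2-weight 1/7 and renormalizing the remaining 4/7 : 2/7 gives weights 2/3, 1/3 on B_3, B_1.
N = (2/3)·(-12, 8) + (1/3)·(3, 8) = (-7, 8).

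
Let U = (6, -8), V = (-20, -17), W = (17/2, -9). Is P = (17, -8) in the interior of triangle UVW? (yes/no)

Barycentric coordinates of P: (-79/97, -22/97, 198/97).
The three coordinates are negative, negative, positive; a point is interior exactly when all three are positive.

no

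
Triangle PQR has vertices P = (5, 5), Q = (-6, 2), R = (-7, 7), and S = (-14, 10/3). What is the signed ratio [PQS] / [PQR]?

[PQR] = ½·(5·(2−7) + (-6)·(7−5) + (-7)·(5−2)) = ½·(-25 − 12 − 21) = -29.
[PQS] = ½·(5·(2−(10/3)) + (-6)·(10/3−5) + (-14)·(5−2)) = ½·(-20/3 + 10 − 42) = -58/3, so the ratio is (-58/3)/(-29) = 2/3.

2/3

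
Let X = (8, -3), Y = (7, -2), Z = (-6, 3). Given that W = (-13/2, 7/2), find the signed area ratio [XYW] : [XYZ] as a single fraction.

[XYZ] = ½·(8·(-2−3) + 7·(3−(-3)) + (-6)·(-3−(-2))) = ½·(-40 + 42 + 6) = 4.
[XYW] = ½·(8·(-2−(7/2)) + 7·(7/2−(-3)) + (-13/2)·(-3−(-2))) = ½·(-44 + 91/2 + 13/2) = 4, so the ratio is 4/4 = 1.

1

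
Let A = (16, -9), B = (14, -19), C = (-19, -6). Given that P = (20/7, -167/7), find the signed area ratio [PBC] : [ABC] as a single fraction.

[ABC] = ½·(16·(-19−(-6)) + 14·(-6−(-9)) + (-19)·(-9−(-19))) = ½·(-208 + 42 − 190) = -178.
[PBC] = ½·((20/7)·(-19−(-6)) + 14·(-6−(-167/7)) + (-19)·(-167/7−(-19))) = ½·(-260/7 + 250 + 646/7) = 1068/7, so the ratio is (1068/7)/(-178) = -6/7.

-6/7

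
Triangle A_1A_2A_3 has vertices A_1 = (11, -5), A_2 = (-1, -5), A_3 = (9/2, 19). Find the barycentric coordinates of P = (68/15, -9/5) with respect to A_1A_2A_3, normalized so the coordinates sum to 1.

(2/5, 7/15, 2/15)

Signed area of the reference triangle: [A_1A_2A_3] = ½·(11·(-5−19) + (-1)·(19−(-5)) + (9/2)·(-5−(-5))) = ½·(-264 − 24 + 0) = -144.
[PA_2A_3] = ½·((68/15)·(-5−19) + (-1)·(19−(-9/5)) + (9/2)·(-9/5−(-5))) = ½·(-544/5 − 104/5 + 72/5) = -288/5, so the A_1-coordinate is (-288/5)/(-144) = 2/5.
[A_1PA_3] = ½·(11·(-9/5−19) + (68/15)·(19−(-5)) + (9/2)·(-5−(-9/5))) = ½·(-1144/5 + 544/5 − 72/5) = -336/5, so the A_2-coordinate is 7/15.
[A_1A_2P] = ½·(11·(-5−(-9/5)) + (-1)·(-9/5−(-5)) + (68/15)·(-5−(-5))) = ½·(-176/5 − 16/5 + 0) = -96/5, so the A_3-coordinate is 2/15.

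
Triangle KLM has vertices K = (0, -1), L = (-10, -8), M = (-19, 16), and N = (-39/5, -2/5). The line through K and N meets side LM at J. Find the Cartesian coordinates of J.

Barycentric coordinates of N with respect to KLM: (2/5, 2/5, 1/5).
On side LM the K-coordinate is zero; dropping N's K-weight 2/5 and renormalizing the remaining 2/5 : 1/5 gives weights 2/3, 1/3 on L, M.
J = (2/3)·(-10, -8) + (1/3)·(-19, 16) = (-13, 0).

(-13, 0)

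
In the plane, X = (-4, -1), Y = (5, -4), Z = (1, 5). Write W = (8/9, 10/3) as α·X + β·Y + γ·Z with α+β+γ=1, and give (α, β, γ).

Signed area of the reference triangle: [XYZ] = ½·((-4)·(-4−5) + 5·(5−(-1)) + 1·(-1−(-4))) = ½·(36 + 30 + 3) = 69/2.
[WYZ] = ½·((8/9)·(-4−5) + 5·(5−(10/3)) + 1·(10/3−(-4))) = ½·(-8 + 25/3 + 22/3) = 23/6, so the X-coordinate is (23/6)/(69/2) = 1/9.
[XWZ] = ½·((-4)·(10/3−5) + (8/9)·(5−(-1)) + 1·(-1−(10/3))) = ½·(20/3 + 16/3 − 13/3) = 23/6, so the Y-coordinate is 1/9.
[XYW] = ½·((-4)·(-4−(10/3)) + 5·(10/3−(-1)) + (8/9)·(-1−(-4))) = ½·(88/3 + 65/3 + 8/3) = 161/6, so the Z-coordinate is 7/9.
Check: 1/9 + 1/9 + 7/9 = 1.

(1/9, 1/9, 7/9)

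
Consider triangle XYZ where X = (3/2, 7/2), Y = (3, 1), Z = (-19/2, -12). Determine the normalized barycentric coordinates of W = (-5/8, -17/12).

(1/3, 5/12, 1/4)

Signed area of the reference triangle: [XYZ] = ½·((3/2)·(1−(-12)) + 3·(-12−(7/2)) + (-19/2)·(7/2−1)) = ½·(39/2 − 93/2 − 95/4) = -203/8.
[WYZ] = ½·((-5/8)·(1−(-12)) + 3·(-12−(-17/12)) + (-19/2)·(-17/12−1)) = ½·(-65/8 − 127/4 + 551/24) = -203/24, so the X-coordinate is (-203/24)/(-203/8) = 1/3.
[XWZ] = ½·((3/2)·(-17/12−(-12)) + (-5/8)·(-12−(7/2)) + (-19/2)·(7/2−(-17/12))) = ½·(127/8 + 155/16 − 1121/24) = -1015/96, so the Y-coordinate is 5/12.
[XYW] = ½·((3/2)·(1−(-17/12)) + 3·(-17/12−(7/2)) + (-5/8)·(7/2−1)) = ½·(29/8 − 59/4 − 25/16) = -203/32, so the Z-coordinate is 1/4.
Check: 1/3 + 5/12 + 1/4 = 1.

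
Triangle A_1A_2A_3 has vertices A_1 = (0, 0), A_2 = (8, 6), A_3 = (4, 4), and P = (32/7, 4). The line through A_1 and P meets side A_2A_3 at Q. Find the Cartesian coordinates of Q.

(16/3, 14/3)

Barycentric coordinates of P with respect to A_1A_2A_3: (1/7, 2/7, 4/7).
On side A_2A_3 the A_1-coordinate is zero; dropping P's A_1-weight 1/7 and renormalizing the remaining 2/7 : 4/7 gives weights 1/3, 2/3 on A_2, A_3.
Q = (1/3)·(8, 6) + (2/3)·(4, 4) = (16/3, 14/3).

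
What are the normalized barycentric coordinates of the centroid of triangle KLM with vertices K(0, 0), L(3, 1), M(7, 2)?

(1/3, 1/3, 1/3)

The centroid is the average of the vertices, so each weight is 1/3.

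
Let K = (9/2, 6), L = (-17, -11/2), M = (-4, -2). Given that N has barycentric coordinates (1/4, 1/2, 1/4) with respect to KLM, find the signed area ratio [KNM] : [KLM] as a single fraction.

1/2

The signed ratio [KNM]/[KLM] equals the barycentric coordinate of N at vertex L, which is 1/2.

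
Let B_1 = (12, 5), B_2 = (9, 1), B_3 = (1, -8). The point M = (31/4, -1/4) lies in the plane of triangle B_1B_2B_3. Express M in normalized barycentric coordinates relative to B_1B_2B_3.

(1/4, 1/2, 1/4)

Signed area of the reference triangle: [B_1B_2B_3] = ½·(12·(1−(-8)) + 9·(-8−5) + 1·(5−1)) = ½·(108 − 117 + 4) = -5/2.
[MB_2B_3] = ½·((31/4)·(1−(-8)) + 9·(-8−(-1/4)) + 1·(-1/4−1)) = ½·(279/4 − 279/4 − 5/4) = -5/8, so the B_1-coordinate is (-5/8)/(-5/2) = 1/4.
[B_1MB_3] = ½·(12·(-1/4−(-8)) + (31/4)·(-8−5) + 1·(5−(-1/4))) = ½·(93 − 403/4 + 21/4) = -5/4, so the B_2-coordinate is 1/2.
[B_1B_2M] = ½·(12·(1−(-1/4)) + 9·(-1/4−5) + (31/4)·(5−1)) = ½·(15 − 189/4 + 31) = -5/8, so the B_3-coordinate is 1/4.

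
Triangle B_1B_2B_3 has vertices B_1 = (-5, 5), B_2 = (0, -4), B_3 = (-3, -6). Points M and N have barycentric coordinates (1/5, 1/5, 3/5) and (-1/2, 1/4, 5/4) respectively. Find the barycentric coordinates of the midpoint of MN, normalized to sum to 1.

Since both coordinate triples sum to 1, the midpoint's barycentrics are the componentwise average.
(1/5+-1/2)/2 = -3/20; similarly 9/40 and 37/40.

(-3/20, 9/40, 37/40)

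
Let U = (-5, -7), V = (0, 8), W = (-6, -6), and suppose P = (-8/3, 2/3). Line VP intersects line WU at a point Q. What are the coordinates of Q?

(-16/3, -20/3)

Barycentric coordinates of P with respect to UVW: (1/3, 1/2, 1/6).
On side WU the V-coordinate is zero; dropping P's V-weight 1/2 and renormalizing the remaining 1/6 : 1/3 gives weights 1/3, 2/3 on W, U.
Q = (1/3)·(-6, -6) + (2/3)·(-5, -7) = (-16/3, -20/3).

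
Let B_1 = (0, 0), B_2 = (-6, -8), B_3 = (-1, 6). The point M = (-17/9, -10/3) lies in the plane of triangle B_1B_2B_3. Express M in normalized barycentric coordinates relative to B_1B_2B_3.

(7/9, 1/3, -1/9)

Signed area of the reference triangle: [B_1B_2B_3] = ½·(0·(-8−6) + (-6)·(6−0) + (-1)·(0−(-8))) = ½·(0 − 36 − 8) = -22.
[MB_2B_3] = ½·((-17/9)·(-8−6) + (-6)·(6−(-10/3)) + (-1)·(-10/3−(-8))) = ½·(238/9 − 56 − 14/3) = -154/9, so the B_1-coordinate is (-154/9)/(-22) = 7/9.
[B_1MB_3] = ½·(0·(-10/3−6) + (-17/9)·(6−0) + (-1)·(0−(-10/3))) = ½·(0 − 34/3 − 10/3) = -22/3, so the B_2-coordinate is 1/3.
[B_1B_2M] = ½·(0·(-8−(-10/3)) + (-6)·(-10/3−0) + (-17/9)·(0−(-8))) = ½·(0 + 20 − 136/9) = 22/9, so the B_3-coordinate is -1/9.
Check: 7/9 + 1/3 − 1/9 = 1.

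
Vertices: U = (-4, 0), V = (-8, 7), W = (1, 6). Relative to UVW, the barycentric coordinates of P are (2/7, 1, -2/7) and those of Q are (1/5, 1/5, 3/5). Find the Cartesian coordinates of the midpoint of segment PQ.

(-393/70, 36/7)

Barycentric coordinates of the midpoint are the average: (17/70, 3/5, 11/70).
Converting: (17/70)·U + (3/5)·V + (11/70)·W = (-393/70, 36/7).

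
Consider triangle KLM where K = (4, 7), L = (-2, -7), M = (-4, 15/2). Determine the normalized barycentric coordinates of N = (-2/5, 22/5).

(2/5, 1/5, 2/5)

Signed area of the reference triangle: [KLM] = ½·(4·(-7−(15/2)) + (-2)·(15/2−7) + (-4)·(7−(-7))) = ½·(-58 − 1 − 56) = -115/2.
[NLM] = ½·((-2/5)·(-7−(15/2)) + (-2)·(15/2−(22/5)) + (-4)·(22/5−(-7))) = ½·(29/5 − 31/5 − 228/5) = -23, so the K-coordinate is (-23)/(-115/2) = 2/5.
[KNM] = ½·(4·(22/5−(15/2)) + (-2/5)·(15/2−7) + (-4)·(7−(22/5))) = ½·(-62/5 − 1/5 − 52/5) = -23/2, so the L-coordinate is 1/5.
[KLN] = ½·(4·(-7−(22/5)) + (-2)·(22/5−7) + (-2/5)·(7−(-7))) = ½·(-228/5 + 26/5 − 28/5) = -23, so the M-coordinate is 2/5.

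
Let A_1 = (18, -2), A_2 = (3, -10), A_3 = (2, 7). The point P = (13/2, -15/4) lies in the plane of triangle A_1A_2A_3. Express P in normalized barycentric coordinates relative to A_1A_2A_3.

Signed area of the reference triangle: [A_1A_2A_3] = ½·(18·(-10−7) + 3·(7−(-2)) + 2·(-2−(-10))) = ½·(-306 + 27 + 16) = -263/2.
[PA_2A_3] = ½·((13/2)·(-10−7) + 3·(7−(-15/4)) + 2·(-15/4−(-10))) = ½·(-221/2 + 129/4 + 25/2) = -263/8, so the A_1-coordinate is (-263/8)/(-263/2) = 1/4.
[A_1PA_3] = ½·(18·(-15/4−7) + (13/2)·(7−(-2)) + 2·(-2−(-15/4))) = ½·(-387/2 + 117/2 + 7/2) = -263/4, so the A_2-coordinate is 1/2.
[A_1A_2P] = ½·(18·(-10−(-15/4)) + 3·(-15/4−(-2)) + (13/2)·(-2−(-10))) = ½·(-225/2 − 21/4 + 52) = -263/8, so the A_3-coordinate is 1/4.

(1/4, 1/2, 1/4)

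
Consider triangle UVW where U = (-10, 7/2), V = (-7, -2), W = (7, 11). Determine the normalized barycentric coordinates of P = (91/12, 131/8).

Signed area of the reference triangle: [UVW] = ½·((-10)·(-2−11) + (-7)·(11−(7/2)) + 7·(7/2−(-2))) = ½·(130 − 105/2 + 77/2) = 58.
[PVW] = ½·((91/12)·(-2−11) + (-7)·(11−(131/8)) + 7·(131/8−(-2))) = ½·(-1183/12 + 301/8 + 1029/8) = 203/6, so the U-coordinate is (203/6)/58 = 7/12.
[UPW] = ½·((-10)·(131/8−11) + (91/12)·(11−(7/2)) + 7·(7/2−(131/8))) = ½·(-215/4 + 455/8 − 721/8) = -87/2, so the V-coordinate is -3/4.
[UVP] = ½·((-10)·(-2−(131/8)) + (-7)·(131/8−(7/2)) + (91/12)·(7/2−(-2))) = ½·(735/4 − 721/8 + 1001/24) = 203/3, so the W-coordinate is 7/6.
Check: 7/12 − 3/4 + 7/6 = 1.

(7/12, -3/4, 7/6)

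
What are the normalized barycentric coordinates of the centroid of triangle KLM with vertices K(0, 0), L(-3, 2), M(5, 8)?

The centroid is the average of the vertices, so each weight is 1/3.

(1/3, 1/3, 1/3)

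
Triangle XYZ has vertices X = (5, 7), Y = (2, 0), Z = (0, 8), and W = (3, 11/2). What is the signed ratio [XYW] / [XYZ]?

[XYZ] = ½·(5·(0−8) + 2·(8−7) + 0·(7−0)) = ½·(-40 + 2 + 0) = -19.
[XYW] = ½·(5·(0−(11/2)) + 2·(11/2−7) + 3·(7−0)) = ½·(-55/2 − 3 + 21) = -19/4, so the ratio is (-19/4)/(-19) = 1/4.

1/4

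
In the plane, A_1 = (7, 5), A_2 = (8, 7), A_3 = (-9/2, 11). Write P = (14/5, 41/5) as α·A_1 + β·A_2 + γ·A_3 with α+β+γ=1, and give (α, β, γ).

(1/5, 2/5, 2/5)

Signed area of the reference triangle: [A_1A_2A_3] = ½·(7·(7−11) + 8·(11−5) + (-9/2)·(5−7)) = ½·(-28 + 48 + 9) = 29/2.
[PA_2A_3] = ½·((14/5)·(7−11) + 8·(11−(41/5)) + (-9/2)·(41/5−7)) = ½·(-56/5 + 112/5 − 27/5) = 29/10, so the A_1-coordinate is (29/10)/(29/2) = 1/5.
[A_1PA_3] = ½·(7·(41/5−11) + (14/5)·(11−5) + (-9/2)·(5−(41/5))) = ½·(-98/5 + 84/5 + 72/5) = 29/5, so the A_2-coordinate is 2/5.
[A_1A_2P] = ½·(7·(7−(41/5)) + 8·(41/5−5) + (14/5)·(5−7)) = ½·(-42/5 + 128/5 − 28/5) = 29/5, so the A_3-coordinate is 2/5.
Check: 1/5 + 2/5 + 2/5 = 1.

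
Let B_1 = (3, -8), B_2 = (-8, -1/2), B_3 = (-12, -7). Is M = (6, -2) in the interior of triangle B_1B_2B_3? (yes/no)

Barycentric coordinates of M: (194/203, 186/203, -177/203).
The three coordinates are positive, positive, negative; a point is interior exactly when all three are positive.

no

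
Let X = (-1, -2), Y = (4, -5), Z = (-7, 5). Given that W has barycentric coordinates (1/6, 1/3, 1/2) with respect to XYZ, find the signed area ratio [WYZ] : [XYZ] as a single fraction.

The signed ratio [WYZ]/[XYZ] equals the barycentric coordinate of W at vertex X, which is 1/6.

1/6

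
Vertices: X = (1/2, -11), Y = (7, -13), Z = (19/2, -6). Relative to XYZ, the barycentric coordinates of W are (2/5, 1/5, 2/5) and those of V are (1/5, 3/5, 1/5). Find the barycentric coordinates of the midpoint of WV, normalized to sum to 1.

(3/10, 2/5, 3/10)

Since both coordinate triples sum to 1, the midpoint's barycentrics are the componentwise average.
(2/5+1/5)/2 = 3/10; similarly 2/5 and 3/10.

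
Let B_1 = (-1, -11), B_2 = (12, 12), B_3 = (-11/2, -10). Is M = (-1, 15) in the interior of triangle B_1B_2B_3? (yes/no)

no

Barycentric coordinates of M: (-677/233, 234/233, 676/233).
The three coordinates are negative, positive, positive; a point is interior exactly when all three are positive.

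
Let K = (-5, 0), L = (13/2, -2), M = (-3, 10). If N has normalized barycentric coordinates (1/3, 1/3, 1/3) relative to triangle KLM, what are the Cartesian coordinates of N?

N = (1/3)·K + (1/3)·L + (1/3)·M.
x-coordinate: (1/3)·(-5) + (1/3)·(13/2) + (1/3)·(-3) = -1/2.
y-coordinate: (1/3)·0 + (1/3)·(-2) + (1/3)·10 = 8/3.

(-1/2, 8/3)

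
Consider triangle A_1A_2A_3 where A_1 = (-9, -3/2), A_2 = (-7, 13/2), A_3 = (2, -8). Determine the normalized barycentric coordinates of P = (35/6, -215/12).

(1/3, -5/6, 3/2)

Signed area of the reference triangle: [A_1A_2A_3] = ½·((-9)·(13/2−(-8)) + (-7)·(-8−(-3/2)) + 2·(-3/2−(13/2))) = ½·(-261/2 + 91/2 − 16) = -101/2.
[PA_2A_3] = ½·((35/6)·(13/2−(-8)) + (-7)·(-8−(-215/12)) + 2·(-215/12−(13/2))) = ½·(1015/12 − 833/12 − 293/6) = -101/6, so the A_1-coordinate is (-101/6)/(-101/2) = 1/3.
[A_1PA_3] = ½·((-9)·(-215/12−(-8)) + (35/6)·(-8−(-3/2)) + 2·(-3/2−(-215/12))) = ½·(357/4 − 455/12 + 197/6) = 505/12, so the A_2-coordinate is -5/6.
[A_1A_2P] = ½·((-9)·(13/2−(-215/12)) + (-7)·(-215/12−(-3/2)) + (35/6)·(-3/2−(13/2))) = ½·(-879/4 + 1379/12 − 140/3) = -303/4, so the A_3-coordinate is 3/2.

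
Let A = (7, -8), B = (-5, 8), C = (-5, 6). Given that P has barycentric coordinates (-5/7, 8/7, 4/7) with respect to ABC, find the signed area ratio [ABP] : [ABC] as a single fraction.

The signed ratio [ABP]/[ABC] equals the barycentric coordinate of P at vertex C, which is 4/7.

4/7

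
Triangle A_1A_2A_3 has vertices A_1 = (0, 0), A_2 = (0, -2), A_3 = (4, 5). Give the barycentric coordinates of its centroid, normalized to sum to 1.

(1/3, 1/3, 1/3)

The centroid is the average of the vertices, so each weight is 1/3.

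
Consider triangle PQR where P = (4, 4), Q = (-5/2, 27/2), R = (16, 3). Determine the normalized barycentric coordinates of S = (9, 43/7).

(1/7, 2/7, 4/7)

Signed area of the reference triangle: [PQR] = ½·(4·(27/2−3) + (-5/2)·(3−4) + 16·(4−(27/2))) = ½·(42 + 5/2 − 152) = -215/4.
[SQR] = ½·(9·(27/2−3) + (-5/2)·(3−(43/7)) + 16·(43/7−(27/2))) = ½·(189/2 + 55/7 − 824/7) = -215/28, so the P-coordinate is (-215/28)/(-215/4) = 1/7.
[PSR] = ½·(4·(43/7−3) + 9·(3−4) + 16·(4−(43/7))) = ½·(88/7 − 9 − 240/7) = -215/14, so the Q-coordinate is 2/7.
[PQS] = ½·(4·(27/2−(43/7)) + (-5/2)·(43/7−4) + 9·(4−(27/2))) = ½·(206/7 − 75/14 − 171/2) = -215/7, so the R-coordinate is 4/7.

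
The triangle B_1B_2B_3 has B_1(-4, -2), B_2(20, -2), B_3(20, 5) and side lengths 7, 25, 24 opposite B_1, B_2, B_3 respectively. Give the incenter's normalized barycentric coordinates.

(1/8, 25/56, 3/7)

The incenter has barycentric coordinates proportional to the opposite side lengths: (7 : 25 : 24).
Normalizing by 7+25+24 = 56 gives (1/8, 25/56, 3/7).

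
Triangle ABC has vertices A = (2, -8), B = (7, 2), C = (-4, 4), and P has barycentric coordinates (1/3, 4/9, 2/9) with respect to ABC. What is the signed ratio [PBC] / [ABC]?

1/3

The signed ratio [PBC]/[ABC] equals the barycentric coordinate of P at vertex A, which is 1/3.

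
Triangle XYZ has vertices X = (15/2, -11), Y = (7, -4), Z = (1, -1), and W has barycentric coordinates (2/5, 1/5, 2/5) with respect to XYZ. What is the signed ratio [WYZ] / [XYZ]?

2/5

The signed ratio [WYZ]/[XYZ] equals the barycentric coordinate of W at vertex X, which is 2/5.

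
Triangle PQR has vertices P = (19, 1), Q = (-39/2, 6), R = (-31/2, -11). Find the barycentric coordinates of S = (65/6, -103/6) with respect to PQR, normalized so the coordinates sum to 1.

(2/3, -5/6, 7/6)

Signed area of the reference triangle: [PQR] = ½·(19·(6−(-11)) + (-39/2)·(-11−1) + (-31/2)·(1−6)) = ½·(323 + 234 + 155/2) = 1269/4.
[SQR] = ½·((65/6)·(6−(-11)) + (-39/2)·(-11−(-103/6)) + (-31/2)·(-103/6−6)) = ½·(1105/6 − 481/4 + 4309/12) = 423/2, so the P-coordinate is (423/2)/(1269/4) = 2/3.
[PSR] = ½·(19·(-103/6−(-11)) + (65/6)·(-11−1) + (-31/2)·(1−(-103/6))) = ½·(-703/6 − 130 − 3379/12) = -2115/8, so the Q-coordinate is -5/6.
[PQS] = ½·(19·(6−(-103/6)) + (-39/2)·(-103/6−1) + (65/6)·(1−6)) = ½·(2641/6 + 1417/4 − 325/6) = 2961/8, so the R-coordinate is 7/6.
Check: 2/3 − 5/6 + 7/6 = 1.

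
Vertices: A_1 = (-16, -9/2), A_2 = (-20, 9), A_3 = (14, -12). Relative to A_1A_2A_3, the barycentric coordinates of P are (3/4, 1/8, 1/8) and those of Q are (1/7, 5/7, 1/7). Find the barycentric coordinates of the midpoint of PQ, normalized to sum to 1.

(25/56, 47/112, 15/112)

Since both coordinate triples sum to 1, the midpoint's barycentrics are the componentwise average.
(3/4+1/7)/2 = 25/56; similarly 47/112 and 15/112.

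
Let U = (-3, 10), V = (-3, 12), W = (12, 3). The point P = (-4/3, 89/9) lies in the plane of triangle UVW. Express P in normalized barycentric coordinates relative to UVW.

(5/9, 1/3, 1/9)

Signed area of the reference triangle: [UVW] = ½·((-3)·(12−3) + (-3)·(3−10) + 12·(10−12)) = ½·(-27 + 21 − 24) = -15.
[PVW] = ½·((-4/3)·(12−3) + (-3)·(3−(89/9)) + 12·(89/9−12)) = ½·(-12 + 62/3 − 76/3) = -25/3, so the U-coordinate is (-25/3)/(-15) = 5/9.
[UPW] = ½·((-3)·(89/9−3) + (-4/3)·(3−10) + 12·(10−(89/9))) = ½·(-62/3 + 28/3 + 4/3) = -5, so the V-coordinate is 1/3.
[UVP] = ½·((-3)·(12−(89/9)) + (-3)·(89/9−10) + (-4/3)·(10−12)) = ½·(-19/3 + 1/3 + 8/3) = -5/3, so the W-coordinate is 1/9.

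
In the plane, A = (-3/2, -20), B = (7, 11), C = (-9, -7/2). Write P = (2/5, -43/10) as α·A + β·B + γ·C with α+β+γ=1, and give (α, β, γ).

Signed area of the reference triangle: [ABC] = ½·((-3/2)·(11−(-7/2)) + 7·(-7/2−(-20)) + (-9)·(-20−11)) = ½·(-87/4 + 231/2 + 279) = 1491/8.
[PBC] = ½·((2/5)·(11−(-7/2)) + 7·(-7/2−(-43/10)) + (-9)·(-43/10−11)) = ½·(29/5 + 28/5 + 1377/10) = 1491/20, so the A-coordinate is (1491/20)/(1491/8) = 2/5.
[APC] = ½·((-3/2)·(-43/10−(-7/2)) + (2/5)·(-7/2−(-20)) + (-9)·(-20−(-43/10))) = ½·(6/5 + 33/5 + 1413/10) = 1491/20, so the B-coordinate is 2/5.
[ABP] = ½·((-3/2)·(11−(-43/10)) + 7·(-43/10−(-20)) + (2/5)·(-20−11)) = ½·(-459/20 + 1099/10 − 62/5) = 1491/40, so the C-coordinate is 1/5.
Check: 2/5 + 2/5 + 1/5 = 1.

(2/5, 2/5, 1/5)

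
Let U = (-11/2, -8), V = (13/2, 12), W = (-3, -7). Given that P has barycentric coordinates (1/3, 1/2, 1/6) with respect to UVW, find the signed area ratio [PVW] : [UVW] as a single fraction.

1/3

The signed ratio [PVW]/[UVW] equals the barycentric coordinate of P at vertex U, which is 1/3.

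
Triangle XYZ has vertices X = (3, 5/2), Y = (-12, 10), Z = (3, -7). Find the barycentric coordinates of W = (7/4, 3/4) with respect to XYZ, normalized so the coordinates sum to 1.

Signed area of the reference triangle: [XYZ] = ½·(3·(10−(-7)) + (-12)·(-7−(5/2)) + 3·(5/2−10)) = ½·(51 + 114 − 45/2) = 285/4.
[WYZ] = ½·((7/4)·(10−(-7)) + (-12)·(-7−(3/4)) + 3·(3/4−10)) = ½·(119/4 + 93 − 111/4) = 95/2, so the X-coordinate is (95/2)/(285/4) = 2/3.
[XWZ] = ½·(3·(3/4−(-7)) + (7/4)·(-7−(5/2)) + 3·(5/2−(3/4))) = ½·(93/4 − 133/8 + 21/4) = 95/16, so the Y-coordinate is 1/12.
[XYW] = ½·(3·(10−(3/4)) + (-12)·(3/4−(5/2)) + (7/4)·(5/2−10)) = ½·(111/4 + 21 − 105/8) = 285/16, so the Z-coordinate is 1/4.

(2/3, 1/12, 1/4)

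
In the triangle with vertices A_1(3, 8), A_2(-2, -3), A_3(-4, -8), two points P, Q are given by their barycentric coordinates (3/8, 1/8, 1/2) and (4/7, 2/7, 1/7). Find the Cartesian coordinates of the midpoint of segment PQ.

(-31/112, 67/112)

Barycentric coordinates of the midpoint are the average: (53/112, 23/112, 9/28).
Converting: (53/112)·A_1 + (23/112)·A_2 + (9/28)·A_3 = (-31/112, 67/112).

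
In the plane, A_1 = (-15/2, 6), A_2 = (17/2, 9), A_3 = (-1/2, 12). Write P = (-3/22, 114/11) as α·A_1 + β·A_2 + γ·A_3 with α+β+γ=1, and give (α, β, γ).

Signed area of the reference triangle: [A_1A_2A_3] = ½·((-15/2)·(9−12) + (17/2)·(12−6) + (-1/2)·(6−9)) = ½·(45/2 + 51 + 3/2) = 75/2.
[PA_2A_3] = ½·((-3/22)·(9−12) + (17/2)·(12−(114/11)) + (-1/2)·(114/11−9)) = ½·(9/22 + 153/11 − 15/22) = 75/11, so the A_1-coordinate is (75/11)/(75/2) = 2/11.
[A_1PA_3] = ½·((-15/2)·(114/11−12) + (-3/22)·(12−6) + (-1/2)·(6−(114/11))) = ½·(135/11 − 9/11 + 24/11) = 75/11, so the A_2-coordinate is 2/11.
[A_1A_2P] = ½·((-15/2)·(9−(114/11)) + (17/2)·(114/11−6) + (-3/22)·(6−9)) = ½·(225/22 + 408/11 + 9/22) = 525/22, so the A_3-coordinate is 7/11.

(2/11, 2/11, 7/11)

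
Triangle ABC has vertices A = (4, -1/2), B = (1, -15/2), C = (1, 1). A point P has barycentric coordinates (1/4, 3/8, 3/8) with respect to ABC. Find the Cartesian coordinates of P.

(7/4, -41/16)

P = (1/4)·A + (3/8)·B + (3/8)·C.
x-coordinate: (1/4)·4 + (3/8)·1 + (3/8)·1 = 7/4.
y-coordinate: (1/4)·(-1/2) + (3/8)·(-15/2) + (3/8)·1 = -41/16.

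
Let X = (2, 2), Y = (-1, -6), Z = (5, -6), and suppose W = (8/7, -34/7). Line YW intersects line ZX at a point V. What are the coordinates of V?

Barycentric coordinates of W with respect to XYZ: (1/7, 4/7, 2/7).
On side ZX the Y-coordinate is zero; dropping W's Y-weight 4/7 and renormalizing the remaining 2/7 : 1/7 gives weights 2/3, 1/3 on Z, X.
V = (2/3)·(5, -6) + (1/3)·(2, 2) = (4, -10/3).

(4, -10/3)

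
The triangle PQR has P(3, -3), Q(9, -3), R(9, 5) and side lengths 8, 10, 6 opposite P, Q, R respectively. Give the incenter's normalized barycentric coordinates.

(1/3, 5/12, 1/4)

The incenter has barycentric coordinates proportional to the opposite side lengths: (8 : 10 : 6).
Normalizing by 8+10+6 = 24 gives (1/3, 5/12, 1/4).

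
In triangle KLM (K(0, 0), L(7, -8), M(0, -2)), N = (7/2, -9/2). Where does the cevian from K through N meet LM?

(14/3, -6)

Barycentric coordinates of N with respect to KLM: (1/4, 1/2, 1/4).
On side LM the K-coordinate is zero; dropping N's K-weight 1/4 and renormalizing the remaining 1/2 : 1/4 gives weights 2/3, 1/3 on L, M.
J = (2/3)·(7, -8) + (1/3)·(0, -2) = (14/3, -6).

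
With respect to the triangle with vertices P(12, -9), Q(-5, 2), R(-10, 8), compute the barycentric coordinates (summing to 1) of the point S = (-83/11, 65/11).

Signed area of the reference triangle: [PQR] = ½·(12·(2−8) + (-5)·(8−(-9)) + (-10)·(-9−2)) = ½·(-72 − 85 + 110) = -47/2.
[SQR] = ½·((-83/11)·(2−8) + (-5)·(8−(65/11)) + (-10)·(65/11−2)) = ½·(498/11 − 115/11 − 430/11) = -47/22, so the P-coordinate is (-47/22)/(-47/2) = 1/11.
[PSR] = ½·(12·(65/11−8) + (-83/11)·(8−(-9)) + (-10)·(-9−(65/11))) = ½·(-276/11 − 1411/11 + 1640/11) = -47/22, so the Q-coordinate is 1/11.
[PQS] = ½·(12·(2−(65/11)) + (-5)·(65/11−(-9)) + (-83/11)·(-9−2)) = ½·(-516/11 − 820/11 + 83) = -423/22, so the R-coordinate is 9/11.
Check: 1/11 + 1/11 + 9/11 = 1.

(1/11, 1/11, 9/11)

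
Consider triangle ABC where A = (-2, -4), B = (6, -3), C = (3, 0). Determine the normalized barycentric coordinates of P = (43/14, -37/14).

Signed area of the reference triangle: [ABC] = ½·((-2)·(-3−0) + 6·(0−(-4)) + 3·(-4−(-3))) = ½·(6 + 24 − 3) = 27/2.
[PBC] = ½·((43/14)·(-3−0) + 6·(0−(-37/14)) + 3·(-37/14−(-3))) = ½·(-129/14 + 111/7 + 15/14) = 27/7, so the A-coordinate is (27/7)/(27/2) = 2/7.
[APC] = ½·((-2)·(-37/14−0) + (43/14)·(0−(-4)) + 3·(-4−(-37/14))) = ½·(37/7 + 86/7 − 57/14) = 27/4, so the B-coordinate is 1/2.
[ABP] = ½·((-2)·(-3−(-37/14)) + 6·(-37/14−(-4)) + (43/14)·(-4−(-3))) = ½·(5/7 + 57/7 − 43/14) = 81/28, so the C-coordinate is 3/14.
Check: 2/7 + 1/2 + 3/14 = 1.

(2/7, 1/2, 3/14)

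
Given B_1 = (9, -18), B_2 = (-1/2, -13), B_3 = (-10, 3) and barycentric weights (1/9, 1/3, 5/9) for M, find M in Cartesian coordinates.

(-85/18, -14/3)

M = (1/9)·B_1 + (1/3)·B_2 + (5/9)·B_3.
x-coordinate: (1/9)·9 + (1/3)·(-1/2) + (5/9)·(-10) = -85/18.
y-coordinate: (1/9)·(-18) + (1/3)·(-13) + (5/9)·3 = -14/3.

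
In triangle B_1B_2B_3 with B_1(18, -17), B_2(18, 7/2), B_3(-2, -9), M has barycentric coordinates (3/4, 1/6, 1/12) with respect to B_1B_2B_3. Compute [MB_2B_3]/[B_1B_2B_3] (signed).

The signed ratio [MB_2B_3]/[B_1B_2B_3] equals the barycentric coordinate of M at vertex B_1, which is 3/4.

3/4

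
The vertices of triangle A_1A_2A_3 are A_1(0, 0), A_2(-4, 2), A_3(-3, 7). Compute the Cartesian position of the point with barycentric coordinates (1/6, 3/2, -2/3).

(-4, -5/3)

P = (1/6)·A_1 + (3/2)·A_2 + (-2/3)·A_3.
x-coordinate: (1/6)·0 + (3/2)·(-4) + (-2/3)·(-3) = -4.
y-coordinate: (1/6)·0 + (3/2)·2 + (-2/3)·7 = -5/3.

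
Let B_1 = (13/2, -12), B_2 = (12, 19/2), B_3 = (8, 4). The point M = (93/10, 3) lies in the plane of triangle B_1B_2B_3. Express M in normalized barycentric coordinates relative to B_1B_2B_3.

(1/5, 2/5, 2/5)

Signed area of the reference triangle: [B_1B_2B_3] = ½·((13/2)·(19/2−4) + 12·(4−(-12)) + 8·(-12−(19/2))) = ½·(143/4 + 192 − 172) = 223/8.
[MB_2B_3] = ½·((93/10)·(19/2−4) + 12·(4−3) + 8·(3−(19/2))) = ½·(1023/20 + 12 − 52) = 223/40, so the B_1-coordinate is (223/40)/(223/8) = 1/5.
[B_1MB_3] = ½·((13/2)·(3−4) + (93/10)·(4−(-12)) + 8·(-12−3)) = ½·(-13/2 + 744/5 − 120) = 223/20, so the B_2-coordinate is 2/5.
[B_1B_2M] = ½·((13/2)·(19/2−3) + 12·(3−(-12)) + (93/10)·(-12−(19/2))) = ½·(169/4 + 180 − 3999/20) = 223/20, so the B_3-coordinate is 2/5.
Check: 1/5 + 2/5 + 2/5 = 1.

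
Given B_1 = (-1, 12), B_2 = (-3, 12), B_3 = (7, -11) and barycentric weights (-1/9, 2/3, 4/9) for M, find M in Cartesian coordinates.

(11/9, 16/9)

M = (-1/9)·B_1 + (2/3)·B_2 + (4/9)·B_3.
x-coordinate: (-1/9)·(-1) + (2/3)·(-3) + (4/9)·7 = 11/9.
y-coordinate: (-1/9)·12 + (2/3)·12 + (4/9)·(-11) = 16/9.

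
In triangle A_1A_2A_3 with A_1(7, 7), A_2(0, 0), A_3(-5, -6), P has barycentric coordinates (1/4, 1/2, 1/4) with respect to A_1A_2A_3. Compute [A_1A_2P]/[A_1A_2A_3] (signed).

The signed ratio [A_1A_2P]/[A_1A_2A_3] equals the barycentric coordinate of P at vertex A_3, which is 1/4.

1/4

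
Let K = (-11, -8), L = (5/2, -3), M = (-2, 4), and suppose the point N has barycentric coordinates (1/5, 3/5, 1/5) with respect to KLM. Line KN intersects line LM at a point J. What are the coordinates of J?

Line KN meets LM where the K-coordinate vanishes; zeroing N's K-weight and renormalizing leaves L, M-weights 3/5 : 1/5 → (3/4, 1/4).
So J = (3/4)·L + (1/4)·M = (11/8, -5/4).

(11/8, -5/4)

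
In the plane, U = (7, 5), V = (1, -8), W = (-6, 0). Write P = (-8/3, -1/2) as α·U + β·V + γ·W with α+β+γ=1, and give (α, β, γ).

Signed area of the reference triangle: [UVW] = ½·(7·(-8−0) + 1·(0−5) + (-6)·(5−(-8))) = ½·(-56 − 5 − 78) = -139/2.
[PVW] = ½·((-8/3)·(-8−0) + 1·(0−(-1/2)) + (-6)·(-1/2−(-8))) = ½·(64/3 + 1/2 − 45) = -139/12, so the U-coordinate is (-139/12)/(-139/2) = 1/6.
[UPW] = ½·(7·(-1/2−0) + (-8/3)·(0−5) + (-6)·(5−(-1/2))) = ½·(-7/2 + 40/3 − 33) = -139/12, so the V-coordinate is 1/6.
[UVP] = ½·(7·(-8−(-1/2)) + 1·(-1/2−5) + (-8/3)·(5−(-8))) = ½·(-105/2 − 11/2 − 104/3) = -139/3, so the W-coordinate is 2/3.

(1/6, 1/6, 2/3)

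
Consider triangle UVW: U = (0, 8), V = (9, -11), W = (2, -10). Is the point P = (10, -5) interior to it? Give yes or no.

Barycentric coordinates of P: (43/124, 77/62, -73/124).
The three coordinates are positive, positive, negative; a point is interior exactly when all three are positive.

no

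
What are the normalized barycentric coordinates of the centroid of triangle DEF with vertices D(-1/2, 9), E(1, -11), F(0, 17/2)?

The centroid is the average of the vertices, so each weight is 1/3.

(1/3, 1/3, 1/3)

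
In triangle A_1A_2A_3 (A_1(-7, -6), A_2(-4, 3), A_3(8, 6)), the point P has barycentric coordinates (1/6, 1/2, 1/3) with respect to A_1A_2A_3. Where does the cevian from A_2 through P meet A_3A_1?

Line A_2P meets A_3A_1 where the A_2-coordinate vanishes; zeroing P's A_2-weight and renormalizing leaves A_3, A_1-weights 1/3 : 1/6 → (2/3, 1/3).
So Q = (2/3)·A_3 + (1/3)·A_1 = (3, 2).

(3, 2)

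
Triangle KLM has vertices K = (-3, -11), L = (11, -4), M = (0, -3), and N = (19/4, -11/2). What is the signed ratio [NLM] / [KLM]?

[KLM] = ½·((-3)·(-4−(-3)) + 11·(-3−(-11)) + 0·(-11−(-4))) = ½·(3 + 88 + 0) = 91/2.
[NLM] = ½·((19/4)·(-4−(-3)) + 11·(-3−(-11/2)) + 0·(-11/2−(-4))) = ½·(-19/4 + 55/2 + 0) = 91/8, so the ratio is (91/8)/(91/2) = 1/4.

1/4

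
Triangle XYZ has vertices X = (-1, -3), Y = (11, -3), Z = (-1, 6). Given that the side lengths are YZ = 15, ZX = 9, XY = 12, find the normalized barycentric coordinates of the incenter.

The incenter has barycentric coordinates proportional to the opposite side lengths: (15 : 9 : 12).
Normalizing by 15+9+12 = 36 gives (5/12, 1/4, 1/3).

(5/12, 1/4, 1/3)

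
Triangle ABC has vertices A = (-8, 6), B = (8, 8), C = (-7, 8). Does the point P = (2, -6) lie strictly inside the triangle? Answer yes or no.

Barycentric coordinates of P: (7, 16/15, -106/15).
The three coordinates are positive, positive, negative; a point is interior exactly when all three are positive.

no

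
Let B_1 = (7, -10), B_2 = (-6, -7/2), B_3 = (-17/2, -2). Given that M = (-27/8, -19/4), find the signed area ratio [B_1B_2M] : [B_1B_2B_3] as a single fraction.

1/4

[B_1B_2B_3] = ½·(7·(-7/2−(-2)) + (-6)·(-2−(-10)) + (-17/2)·(-10−(-7/2))) = ½·(-21/2 − 48 + 221/4) = -13/8.
[B_1B_2M] = ½·(7·(-7/2−(-19/4)) + (-6)·(-19/4−(-10)) + (-27/8)·(-10−(-7/2))) = ½·(35/4 − 63/2 + 351/16) = -13/32, so the ratio is (-13/32)/(-13/8) = 1/4.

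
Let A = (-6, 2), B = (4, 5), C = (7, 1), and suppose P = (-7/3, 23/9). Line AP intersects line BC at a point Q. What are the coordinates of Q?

(5, 11/3)

Barycentric coordinates of P with respect to ABC: (2/3, 2/9, 1/9).
On side BC the A-coordinate is zero; dropping P's A-weight 2/3 and renormalizing the remaining 2/9 : 1/9 gives weights 2/3, 1/3 on B, C.
Q = (2/3)·(4, 5) + (1/3)·(7, 1) = (5, 11/3).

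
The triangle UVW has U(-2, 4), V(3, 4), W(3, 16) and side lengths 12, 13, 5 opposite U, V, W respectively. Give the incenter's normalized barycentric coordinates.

(2/5, 13/30, 1/6)

The incenter has barycentric coordinates proportional to the opposite side lengths: (12 : 13 : 5).
Normalizing by 12+13+5 = 30 gives (2/5, 13/30, 1/6).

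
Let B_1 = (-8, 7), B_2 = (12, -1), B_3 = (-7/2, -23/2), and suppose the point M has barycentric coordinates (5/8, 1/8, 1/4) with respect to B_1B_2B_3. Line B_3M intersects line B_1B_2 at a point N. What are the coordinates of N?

(-14/3, 17/3)

Line B_3M meets B_1B_2 where the B_3-coordinate vanishes; zeroing M's B_3-weight and renormalizing leaves B_1, B_2-weights 5/8 : 1/8 → (5/6, 1/6).
So N = (5/6)·B_1 + (1/6)·B_2 = (-14/3, 17/3).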